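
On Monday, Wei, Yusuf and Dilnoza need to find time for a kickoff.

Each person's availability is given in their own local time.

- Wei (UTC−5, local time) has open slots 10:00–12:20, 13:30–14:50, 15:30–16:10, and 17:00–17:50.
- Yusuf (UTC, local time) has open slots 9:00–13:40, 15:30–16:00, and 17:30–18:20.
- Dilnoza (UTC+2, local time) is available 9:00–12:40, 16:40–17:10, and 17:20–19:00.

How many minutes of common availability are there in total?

30 minutes

Wei → UTC: 15:00–17:20, 18:30–19:50, 20:30–21:10, 22:00–22:50.
Yusuf → UTC: 09:00–13:40, 15:30–16:00, 17:30–18:20.
Dilnoza → UTC: 07:00–10:40, 14:40–15:10, 15:20–17:00.
Wei ∩ Yusuf: 15:30–16:00.
Wei ∩ Yusuf ∩ Dilnoza: 15:30–16:00.
Total common minutes: 30.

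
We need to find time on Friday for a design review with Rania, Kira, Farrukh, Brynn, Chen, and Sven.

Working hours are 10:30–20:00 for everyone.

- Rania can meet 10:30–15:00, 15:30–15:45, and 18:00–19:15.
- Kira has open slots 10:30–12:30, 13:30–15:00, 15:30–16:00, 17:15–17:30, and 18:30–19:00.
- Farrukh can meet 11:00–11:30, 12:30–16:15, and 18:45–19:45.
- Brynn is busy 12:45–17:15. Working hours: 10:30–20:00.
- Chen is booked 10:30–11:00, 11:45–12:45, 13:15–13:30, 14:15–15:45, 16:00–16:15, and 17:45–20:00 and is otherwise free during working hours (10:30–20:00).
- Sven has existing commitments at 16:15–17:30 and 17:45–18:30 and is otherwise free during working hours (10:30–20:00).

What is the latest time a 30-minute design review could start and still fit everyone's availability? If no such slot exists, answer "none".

11:00

Brynn free within 10:30–20:00: 10:30–12:45, 17:15–20:00.
Chen free within 10:30–20:00: 11:00–11:45, 12:45–13:15, 13:30–14:15, 15:45–16:00, 16:15–17:45.
Sven free within 10:30–20:00: 10:30–16:15, 17:30–17:45, 18:30–20:00.
Rania ∩ Kira: 10:30–12:30, 13:30–15:00, 15:30–15:45, 18:30–19:00.
Rania ∩ Kira ∩ Farrukh: 11:00–11:30, 13:30–15:00, 15:30–15:45, 18:45–19:00.
Rania ∩ Kira ∩ Farrukh ∩ Brynn: 11:00–11:30, 18:45–19:00.
Rania ∩ Kira ∩ Farrukh ∩ Brynn ∩ Chen: 11:00–11:30.
Rania ∩ Kira ∩ Farrukh ∩ Brynn ∩ Chen ∩ Sven: 11:00–11:30.
Windows ≥ 30 min: 11:00–11:30.
Latest start in the last window 11:00–11:30 is 11:30 − 30 min = 11:00.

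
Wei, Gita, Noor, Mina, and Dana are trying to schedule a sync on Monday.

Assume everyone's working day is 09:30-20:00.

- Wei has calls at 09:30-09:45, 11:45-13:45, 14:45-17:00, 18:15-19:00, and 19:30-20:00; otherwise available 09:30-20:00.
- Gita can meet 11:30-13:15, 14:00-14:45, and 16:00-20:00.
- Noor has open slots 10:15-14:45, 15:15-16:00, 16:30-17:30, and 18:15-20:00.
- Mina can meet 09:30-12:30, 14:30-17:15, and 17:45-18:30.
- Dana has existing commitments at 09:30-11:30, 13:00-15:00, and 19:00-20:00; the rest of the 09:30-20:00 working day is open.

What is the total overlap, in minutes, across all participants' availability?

30 minutes

Wei free within 09:30–20:00: 09:45–11:45, 13:45–14:45, 17:00–18:15, 19:00–19:30.
Dana free within 09:30–20:00: 11:30–13:00, 15:00–19:00.
Wei ∩ Gita: 11:30–11:45, 14:00–14:45, 17:00–18:15, 19:00–19:30.
Wei ∩ Gita ∩ Noor: 11:30–11:45, 14:00–14:45, 17:00–17:30, 19:00–19:30.
Wei ∩ Gita ∩ Noor ∩ Mina: 11:30–11:45, 14:30–14:45, 17:00–17:15.
Wei ∩ Gita ∩ Noor ∩ Mina ∩ Dana: 11:30–11:45, 17:00–17:15.
Total common minutes: 15 + 15 = 30.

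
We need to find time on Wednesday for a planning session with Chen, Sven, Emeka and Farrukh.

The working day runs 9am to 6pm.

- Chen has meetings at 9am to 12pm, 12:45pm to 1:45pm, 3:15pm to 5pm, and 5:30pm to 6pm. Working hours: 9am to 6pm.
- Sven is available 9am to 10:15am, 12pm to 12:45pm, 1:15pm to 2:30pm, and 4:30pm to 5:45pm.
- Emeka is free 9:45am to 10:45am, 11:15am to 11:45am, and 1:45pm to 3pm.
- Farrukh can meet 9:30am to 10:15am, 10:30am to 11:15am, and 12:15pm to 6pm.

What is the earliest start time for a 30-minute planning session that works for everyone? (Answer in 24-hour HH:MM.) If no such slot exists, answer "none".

Chen free within 09:00–18:00: 12:00–12:45, 13:45–15:15, 17:00–17:30.
Chen ∩ Sven: 12:00–12:45, 13:45–14:30, 17:00–17:30.
Chen ∩ Sven ∩ Emeka: 13:45–14:30.
Chen ∩ Sven ∩ Emeka ∩ Farrukh: 13:45–14:30.
Windows ≥ 30 min: 13:45–14:30.
Earliest such window starts at 13:45.

13:45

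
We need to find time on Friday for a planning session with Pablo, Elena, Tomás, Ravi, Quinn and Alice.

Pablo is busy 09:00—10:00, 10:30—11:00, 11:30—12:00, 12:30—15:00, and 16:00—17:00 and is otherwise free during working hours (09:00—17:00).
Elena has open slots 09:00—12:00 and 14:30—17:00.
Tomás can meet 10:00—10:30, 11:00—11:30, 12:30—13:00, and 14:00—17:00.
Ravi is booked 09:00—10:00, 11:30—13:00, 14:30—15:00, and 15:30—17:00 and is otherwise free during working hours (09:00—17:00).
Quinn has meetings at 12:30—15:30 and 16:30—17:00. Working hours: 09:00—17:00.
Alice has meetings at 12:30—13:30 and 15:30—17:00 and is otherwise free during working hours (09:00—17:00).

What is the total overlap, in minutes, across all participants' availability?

Pablo free within 09:00–17:00: 10:00–10:30, 11:00–11:30, 12:00–12:30, 15:00–16:00.
Ravi free within 09:00–17:00: 10:00–11:30, 13:00–14:30, 15:00–15:30.
Quinn free within 09:00–17:00: 09:00–12:30, 15:30–16:30.
Alice free within 09:00–17:00: 09:00–12:30, 13:30–15:30.
Pablo ∩ Elena: 10:00–10:30, 11:00–11:30, 15:00–16:00.
Pablo ∩ Elena ∩ Tomás: 10:00–10:30, 11:00–11:30, 15:00–16:00.
Pablo ∩ Elena ∩ Tomás ∩ Ravi: 10:00–10:30, 11:00–11:30, 15:00–15:30.
Pablo ∩ Elena ∩ Tomás ∩ Ravi ∩ Quinn: 10:00–10:30, 11:00–11:30.
Pablo ∩ Elena ∩ Tomás ∩ Ravi ∩ Quinn ∩ Alice: 10:00–10:30, 11:00–11:30.
Total common minutes: 30 + 30 = 60.

60 minutes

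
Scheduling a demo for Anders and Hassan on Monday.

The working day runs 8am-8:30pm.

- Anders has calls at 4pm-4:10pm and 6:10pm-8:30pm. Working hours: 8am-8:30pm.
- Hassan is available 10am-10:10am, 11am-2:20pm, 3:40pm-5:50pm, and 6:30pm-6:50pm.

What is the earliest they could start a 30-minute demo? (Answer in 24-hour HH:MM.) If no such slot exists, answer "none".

11:00

Anders free within 08:00–20:30: 08:00–16:00, 16:10–18:10.
Anders ∩ Hassan: 10:00–10:10, 11:00–14:20, 15:40–16:00, 16:10–17:50.
Windows ≥ 30 min: 11:00–14:20, 16:10–17:50.
Earliest such window starts at 11:00.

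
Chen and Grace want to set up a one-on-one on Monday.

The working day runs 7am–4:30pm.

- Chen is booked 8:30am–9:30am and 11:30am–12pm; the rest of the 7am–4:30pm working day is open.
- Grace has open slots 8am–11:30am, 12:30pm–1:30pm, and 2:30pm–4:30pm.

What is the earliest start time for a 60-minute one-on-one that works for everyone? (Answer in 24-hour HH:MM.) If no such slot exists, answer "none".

Chen free within 07:00–16:30: 07:00–08:30, 09:30–11:30, 12:00–16:30.
Chen ∩ Grace: 08:00–08:30, 09:30–11:30, 12:30–13:30, 14:30–16:30.
Windows ≥ 60 min: 09:30–11:30, 12:30–13:30, 14:30–16:30.
Earliest such window starts at 09:30.

09:30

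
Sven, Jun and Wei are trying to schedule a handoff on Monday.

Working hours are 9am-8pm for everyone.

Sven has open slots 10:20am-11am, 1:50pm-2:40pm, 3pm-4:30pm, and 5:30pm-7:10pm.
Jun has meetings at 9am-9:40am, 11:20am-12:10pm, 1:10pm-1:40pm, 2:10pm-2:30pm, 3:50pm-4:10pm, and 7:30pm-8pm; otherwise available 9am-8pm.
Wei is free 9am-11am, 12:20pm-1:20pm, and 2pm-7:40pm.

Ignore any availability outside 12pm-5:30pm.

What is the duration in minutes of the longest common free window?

Jun free within 09:00–20:00: 09:40–11:20, 12:10–13:10, 13:40–14:10, 14:30–15:50, 16:10–19:30.
Sven ∩ Jun: 10:20–11:00, 13:50–14:10, 14:30–14:40, 15:00–15:50, 16:10–16:30, 17:30–19:10.
Sven ∩ Jun ∩ Wei: 10:20–11:00, 14:00–14:10, 14:30–14:40, 15:00–15:50, 16:10–16:30, 17:30–19:10.
Restricted to 12:00–17:30: 14:00–14:10, 14:30–14:40, 15:00–15:50, 16:10–16:30.
Common window lengths: 10, 10, 50, 20 min; longest is 50.

50 minutes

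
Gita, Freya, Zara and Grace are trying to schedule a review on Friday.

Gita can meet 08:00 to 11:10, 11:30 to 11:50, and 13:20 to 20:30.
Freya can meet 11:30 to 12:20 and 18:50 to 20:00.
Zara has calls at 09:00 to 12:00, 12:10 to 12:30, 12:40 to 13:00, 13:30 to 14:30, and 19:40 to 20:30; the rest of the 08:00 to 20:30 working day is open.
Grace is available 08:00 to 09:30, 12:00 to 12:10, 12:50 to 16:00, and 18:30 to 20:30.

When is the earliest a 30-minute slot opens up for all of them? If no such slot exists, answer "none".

Zara free within 08:00–20:30: 08:00–09:00, 12:00–12:10, 12:30–12:40, 13:00–13:30, 14:30–19:40.
Gita ∩ Freya: 11:30–11:50, 18:50–20:00.
Gita ∩ Freya ∩ Zara: 18:50–19:40.
Gita ∩ Freya ∩ Zara ∩ Grace: 18:50–19:40.
Windows ≥ 30 min: 18:50–19:40.
Earliest such window starts at 18:50.

18:50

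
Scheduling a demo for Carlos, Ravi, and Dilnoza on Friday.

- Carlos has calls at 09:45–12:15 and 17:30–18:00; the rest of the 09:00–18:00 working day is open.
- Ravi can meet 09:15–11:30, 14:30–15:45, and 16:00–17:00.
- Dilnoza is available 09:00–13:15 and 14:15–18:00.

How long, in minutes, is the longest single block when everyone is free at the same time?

75 minutes

Carlos free within 09:00–18:00: 09:00–09:45, 12:15–17:30.
Carlos ∩ Ravi: 09:15–09:45, 14:30–15:45, 16:00–17:00.
Carlos ∩ Ravi ∩ Dilnoza: 09:15–09:45, 14:30–15:45, 16:00–17:00.
Common window lengths: 30, 75, 60 min; longest is 75.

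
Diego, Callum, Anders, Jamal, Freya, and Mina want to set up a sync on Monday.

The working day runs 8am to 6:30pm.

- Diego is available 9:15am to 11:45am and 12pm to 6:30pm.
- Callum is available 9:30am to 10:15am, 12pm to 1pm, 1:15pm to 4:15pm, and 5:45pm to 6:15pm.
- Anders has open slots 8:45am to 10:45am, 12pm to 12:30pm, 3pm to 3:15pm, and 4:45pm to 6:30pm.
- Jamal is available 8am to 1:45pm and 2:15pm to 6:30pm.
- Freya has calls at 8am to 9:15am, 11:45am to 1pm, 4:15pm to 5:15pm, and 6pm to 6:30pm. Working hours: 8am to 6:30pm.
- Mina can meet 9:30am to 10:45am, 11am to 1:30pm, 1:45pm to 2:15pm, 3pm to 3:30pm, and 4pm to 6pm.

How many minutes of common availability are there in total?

75 minutes

Freya free within 08:00–18:30: 09:15–11:45, 13:00–16:15, 17:15–18:00.
Diego ∩ Callum: 09:30–10:15, 12:00–13:00, 13:15–16:15, 17:45–18:15.
Diego ∩ Callum ∩ Anders: 09:30–10:15, 12:00–12:30, 15:00–15:15, 17:45–18:15.
Diego ∩ Callum ∩ Anders ∩ Jamal: 09:30–10:15, 12:00–12:30, 15:00–15:15, 17:45–18:15.
Diego ∩ Callum ∩ Anders ∩ Jamal ∩ Freya: 09:30–10:15, 15:00–15:15, 17:45–18:00.
Diego ∩ Callum ∩ Anders ∩ Jamal ∩ Freya ∩ Mina: 09:30–10:15, 15:00–15:15, 17:45–18:00.
Total common minutes: 45 + 15 + 15 = 75.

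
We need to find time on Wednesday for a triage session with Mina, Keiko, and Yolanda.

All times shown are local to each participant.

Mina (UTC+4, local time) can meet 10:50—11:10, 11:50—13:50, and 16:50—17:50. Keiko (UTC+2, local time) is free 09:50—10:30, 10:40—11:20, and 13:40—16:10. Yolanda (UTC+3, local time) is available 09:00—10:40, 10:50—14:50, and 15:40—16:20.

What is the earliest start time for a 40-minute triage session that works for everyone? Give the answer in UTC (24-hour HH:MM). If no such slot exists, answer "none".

Mina → UTC: 06:50–07:10, 07:50–09:50, 12:50–13:50.
Keiko → UTC: 07:50–08:30, 08:40–09:20, 11:40–14:10.
Yolanda → UTC: 06:00–07:40, 07:50–11:50, 12:40–13:20.
Mina ∩ Keiko: 07:50–08:30, 08:40–09:20, 12:50–13:50.
Mina ∩ Keiko ∩ Yolanda: 07:50–08:30, 08:40–09:20, 12:50–13:20.
Windows ≥ 40 min: 07:50–08:30, 08:40–09:20.
Earliest such window starts at 07:50.

07:50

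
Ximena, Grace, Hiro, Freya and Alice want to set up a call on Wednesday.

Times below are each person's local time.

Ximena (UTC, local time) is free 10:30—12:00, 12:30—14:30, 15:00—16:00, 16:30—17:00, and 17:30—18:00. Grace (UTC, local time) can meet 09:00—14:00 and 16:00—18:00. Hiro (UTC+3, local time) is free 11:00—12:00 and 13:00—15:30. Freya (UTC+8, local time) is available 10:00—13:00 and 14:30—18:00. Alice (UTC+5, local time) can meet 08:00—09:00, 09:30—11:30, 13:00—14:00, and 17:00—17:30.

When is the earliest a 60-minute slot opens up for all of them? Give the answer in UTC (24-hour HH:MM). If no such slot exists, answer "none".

none

Ximena → UTC: 10:30–12:00, 12:30–14:30, 15:00–16:00, 16:30–17:00, 17:30–18:00.
Grace → UTC: 09:00–14:00, 16:00–18:00.
Hiro → UTC: 08:00–09:00, 10:00–12:30.
Freya → UTC: 02:00–05:00, 06:30–10:00.
Alice → UTC: 03:00–04:00, 04:30–06:30, 08:00–09:00, 12:00–12:30.
Ximena ∩ Grace: 10:30–12:00, 12:30–14:00, 16:30–17:00, 17:30–18:00.
Ximena ∩ Grace ∩ Hiro: 10:30–12:00.
Ximena ∩ Grace ∩ Hiro ∩ Freya: (none).
Ximena ∩ Grace ∩ Hiro ∩ Freya ∩ Alice: (none).
Windows ≥ 60 min: (none).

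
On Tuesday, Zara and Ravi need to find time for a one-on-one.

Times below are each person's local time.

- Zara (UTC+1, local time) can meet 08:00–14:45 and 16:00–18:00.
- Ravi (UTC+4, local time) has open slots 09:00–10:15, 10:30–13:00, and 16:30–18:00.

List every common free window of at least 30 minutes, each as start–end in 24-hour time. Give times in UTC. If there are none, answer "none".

07:00–09:00, 12:30–13:45

Zara → UTC: 07:00–13:45, 15:00–17:00.
Ravi → UTC: 05:00–06:15, 06:30–09:00, 12:30–14:00.
Zara ∩ Ravi: 07:00–09:00, 12:30–13:45.
Windows ≥ 30 min: 07:00–09:00, 12:30–13:45.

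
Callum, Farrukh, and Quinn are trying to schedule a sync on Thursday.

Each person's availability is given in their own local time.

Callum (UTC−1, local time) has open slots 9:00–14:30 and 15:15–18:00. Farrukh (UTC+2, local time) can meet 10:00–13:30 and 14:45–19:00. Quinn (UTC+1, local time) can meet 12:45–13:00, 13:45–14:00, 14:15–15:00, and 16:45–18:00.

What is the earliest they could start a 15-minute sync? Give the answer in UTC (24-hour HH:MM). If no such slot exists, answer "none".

Callum → UTC: 10:00–15:30, 16:15–19:00.
Farrukh → UTC: 08:00–11:30, 12:45–17:00.
Quinn → UTC: 11:45–12:00, 12:45–13:00, 13:15–14:00, 15:45–17:00.
Callum ∩ Farrukh: 10:00–11:30, 12:45–15:30, 16:15–17:00.
Callum ∩ Farrukh ∩ Quinn: 12:45–13:00, 13:15–14:00, 16:15–17:00.
Windows ≥ 15 min: 12:45–13:00, 13:15–14:00, 16:15–17:00.
Earliest such window starts at 12:45.

12:45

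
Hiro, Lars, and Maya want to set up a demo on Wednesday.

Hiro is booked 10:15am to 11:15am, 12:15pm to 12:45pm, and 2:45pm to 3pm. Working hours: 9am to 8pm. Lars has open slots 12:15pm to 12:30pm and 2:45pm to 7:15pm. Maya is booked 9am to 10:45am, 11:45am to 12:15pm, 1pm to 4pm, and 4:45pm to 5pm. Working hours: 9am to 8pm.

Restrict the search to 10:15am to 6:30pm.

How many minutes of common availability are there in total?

Hiro free within 09:00–20:00: 09:00–10:15, 11:15–12:15, 12:45–14:45, 15:00–20:00.
Maya free within 09:00–20:00: 10:45–11:45, 12:15–13:00, 16:00–16:45, 17:00–20:00.
Hiro ∩ Lars: 15:00–19:15.
Hiro ∩ Lars ∩ Maya: 16:00–16:45, 17:00–19:15.
Restricted to 10:15–18:30: 16:00–16:45, 17:00–18:30.
Total common minutes: 45 + 90 = 135.

135 minutes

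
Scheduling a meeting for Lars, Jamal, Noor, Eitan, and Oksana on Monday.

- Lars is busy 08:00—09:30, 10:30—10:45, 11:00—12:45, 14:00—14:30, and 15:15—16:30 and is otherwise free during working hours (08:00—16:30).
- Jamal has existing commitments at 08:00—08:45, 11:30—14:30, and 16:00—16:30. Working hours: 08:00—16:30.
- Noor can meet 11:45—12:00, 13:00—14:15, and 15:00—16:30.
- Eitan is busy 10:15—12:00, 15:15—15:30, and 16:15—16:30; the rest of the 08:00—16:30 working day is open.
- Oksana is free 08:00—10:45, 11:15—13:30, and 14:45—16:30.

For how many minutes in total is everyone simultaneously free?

Lars free within 08:00–16:30: 09:30–10:30, 10:45–11:00, 12:45–14:00, 14:30–15:15.
Jamal free within 08:00–16:30: 08:45–11:30, 14:30–16:00.
Eitan free within 08:00–16:30: 08:00–10:15, 12:00–15:15, 15:30–16:15.
Lars ∩ Jamal: 09:30–10:30, 10:45–11:00, 14:30–15:15.
Lars ∩ Jamal ∩ Noor: 15:00–15:15.
Lars ∩ Jamal ∩ Noor ∩ Eitan: 15:00–15:15.
Lars ∩ Jamal ∩ Noor ∩ Eitan ∩ Oksana: 15:00–15:15.
Total common minutes: 15.

15 minutes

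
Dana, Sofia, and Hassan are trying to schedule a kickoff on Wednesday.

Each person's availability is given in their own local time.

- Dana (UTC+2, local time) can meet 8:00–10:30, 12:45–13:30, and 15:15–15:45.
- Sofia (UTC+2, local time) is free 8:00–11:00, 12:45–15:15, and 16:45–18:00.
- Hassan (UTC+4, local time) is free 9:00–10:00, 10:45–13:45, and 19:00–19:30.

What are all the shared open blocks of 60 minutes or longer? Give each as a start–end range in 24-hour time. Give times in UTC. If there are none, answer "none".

06:45–08:30

Dana → UTC: 06:00–08:30, 10:45–11:30, 13:15–13:45.
Sofia → UTC: 06:00–09:00, 10:45–13:15, 14:45–16:00.
Hassan → UTC: 05:00–06:00, 06:45–09:45, 15:00–15:30.
Dana ∩ Sofia: 06:00–08:30, 10:45–11:30.
Dana ∩ Sofia ∩ Hassan: 06:45–08:30.
Windows ≥ 60 min: 06:45–08:30.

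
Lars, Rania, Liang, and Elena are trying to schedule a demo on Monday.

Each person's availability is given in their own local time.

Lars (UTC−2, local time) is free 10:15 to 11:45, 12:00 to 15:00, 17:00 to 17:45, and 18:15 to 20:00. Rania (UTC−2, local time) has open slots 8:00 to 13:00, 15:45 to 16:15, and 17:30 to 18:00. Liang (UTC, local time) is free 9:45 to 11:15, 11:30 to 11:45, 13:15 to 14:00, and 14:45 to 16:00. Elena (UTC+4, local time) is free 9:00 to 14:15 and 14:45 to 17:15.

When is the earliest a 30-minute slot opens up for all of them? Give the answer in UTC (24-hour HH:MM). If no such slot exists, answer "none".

none

Lars → UTC: 12:15–13:45, 14:00–17:00, 19:00–19:45, 20:15–22:00.
Rania → UTC: 10:00–15:00, 17:45–18:15, 19:30–20:00.
Liang → UTC: 09:45–11:15, 11:30–11:45, 13:15–14:00, 14:45–16:00.
Elena → UTC: 05:00–10:15, 10:45–13:15.
Lars ∩ Rania: 12:15–13:45, 14:00–15:00, 19:30–19:45.
Lars ∩ Rania ∩ Liang: 13:15–13:45, 14:45–15:00.
Lars ∩ Rania ∩ Liang ∩ Elena: (none).
Windows ≥ 30 min: (none).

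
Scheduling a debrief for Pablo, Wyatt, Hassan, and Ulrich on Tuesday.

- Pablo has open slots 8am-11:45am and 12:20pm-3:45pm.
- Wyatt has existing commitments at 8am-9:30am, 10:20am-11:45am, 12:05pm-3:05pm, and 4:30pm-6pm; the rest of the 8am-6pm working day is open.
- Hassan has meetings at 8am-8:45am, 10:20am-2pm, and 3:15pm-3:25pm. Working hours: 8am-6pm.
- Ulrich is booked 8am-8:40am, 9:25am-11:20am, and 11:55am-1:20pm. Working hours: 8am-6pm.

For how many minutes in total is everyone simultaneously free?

Wyatt free within 08:00–18:00: 09:30–10:20, 11:45–12:05, 15:05–16:30.
Hassan free within 08:00–18:00: 08:45–10:20, 14:00–15:15, 15:25–18:00.
Ulrich free within 08:00–18:00: 08:40–09:25, 11:20–11:55, 13:20–18:00.
Pablo ∩ Wyatt: 09:30–10:20, 15:05–15:45.
Pablo ∩ Wyatt ∩ Hassan: 09:30–10:20, 15:05–15:15, 15:25–15:45.
Pablo ∩ Wyatt ∩ Hassan ∩ Ulrich: 15:05–15:15, 15:25–15:45.
Total common minutes: 10 + 20 = 30.

30 minutes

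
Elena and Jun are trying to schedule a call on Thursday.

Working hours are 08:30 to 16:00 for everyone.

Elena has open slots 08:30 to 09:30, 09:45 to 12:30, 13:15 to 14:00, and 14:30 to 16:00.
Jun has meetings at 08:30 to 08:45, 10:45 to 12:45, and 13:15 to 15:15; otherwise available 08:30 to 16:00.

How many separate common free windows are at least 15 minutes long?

3

Jun free within 08:30–16:00: 08:45–10:45, 12:45–13:15, 15:15–16:00.
Elena ∩ Jun: 08:45–09:30, 09:45–10:45, 15:15–16:00.
Windows ≥ 15 min: 08:45–09:30, 09:45–10:45, 15:15–16:00.
That's 3 windows.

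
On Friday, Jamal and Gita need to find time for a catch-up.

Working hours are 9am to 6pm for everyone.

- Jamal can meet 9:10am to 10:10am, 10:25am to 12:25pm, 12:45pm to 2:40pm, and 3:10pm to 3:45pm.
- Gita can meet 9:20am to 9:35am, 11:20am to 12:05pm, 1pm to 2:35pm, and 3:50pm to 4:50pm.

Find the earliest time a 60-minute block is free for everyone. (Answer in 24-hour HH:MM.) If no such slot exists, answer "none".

Jamal ∩ Gita: 09:20–09:35, 11:20–12:05, 13:00–14:35.
Windows ≥ 60 min: 13:00–14:35.
Earliest such window starts at 13:00.

13:00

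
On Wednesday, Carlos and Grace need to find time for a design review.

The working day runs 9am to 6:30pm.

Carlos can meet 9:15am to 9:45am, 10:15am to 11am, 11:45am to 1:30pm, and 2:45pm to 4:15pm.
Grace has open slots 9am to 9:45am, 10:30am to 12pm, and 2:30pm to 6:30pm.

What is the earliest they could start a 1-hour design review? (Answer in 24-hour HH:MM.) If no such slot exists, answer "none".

14:45

Carlos ∩ Grace: 09:15–09:45, 10:30–11:00, 11:45–12:00, 14:45–16:15.
Windows ≥ 60 min: 14:45–16:15.
Earliest such window starts at 14:45.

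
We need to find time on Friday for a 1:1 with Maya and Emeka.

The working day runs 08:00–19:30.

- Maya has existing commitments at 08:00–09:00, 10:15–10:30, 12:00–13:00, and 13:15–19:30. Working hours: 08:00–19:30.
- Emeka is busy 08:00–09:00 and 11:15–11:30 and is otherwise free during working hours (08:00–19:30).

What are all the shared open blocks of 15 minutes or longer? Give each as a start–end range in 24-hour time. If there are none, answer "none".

Maya free within 08:00–19:30: 09:00–10:15, 10:30–12:00, 13:00–13:15.
Emeka free within 08:00–19:30: 09:00–11:15, 11:30–19:30.
Maya ∩ Emeka: 09:00–10:15, 10:30–11:15, 11:30–12:00, 13:00–13:15.
Windows ≥ 15 min: 09:00–10:15, 10:30–11:15, 11:30–12:00, 13:00–13:15.

09:00–10:15, 10:30–11:15, 11:30–12:00, 13:00–13:15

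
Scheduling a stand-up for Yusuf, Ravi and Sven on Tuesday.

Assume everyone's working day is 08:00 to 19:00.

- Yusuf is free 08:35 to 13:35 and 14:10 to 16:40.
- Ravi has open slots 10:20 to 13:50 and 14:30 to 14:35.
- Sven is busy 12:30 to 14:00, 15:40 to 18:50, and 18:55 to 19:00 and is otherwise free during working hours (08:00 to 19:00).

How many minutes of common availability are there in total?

Sven free within 08:00–19:00: 08:00–12:30, 14:00–15:40, 18:50–18:55.
Yusuf ∩ Ravi: 10:20–13:35, 14:30–14:35.
Yusuf ∩ Ravi ∩ Sven: 10:20–12:30, 14:30–14:35.
Total common minutes: 130 + 5 = 135.

135 minutes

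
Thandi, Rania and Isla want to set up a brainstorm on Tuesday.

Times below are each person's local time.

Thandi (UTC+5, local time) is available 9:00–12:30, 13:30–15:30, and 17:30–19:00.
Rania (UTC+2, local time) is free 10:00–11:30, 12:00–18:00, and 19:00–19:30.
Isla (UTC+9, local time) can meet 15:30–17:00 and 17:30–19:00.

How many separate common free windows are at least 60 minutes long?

Thandi → UTC: 04:00–07:30, 08:30–10:30, 12:30–14:00.
Rania → UTC: 08:00–09:30, 10:00–16:00, 17:00–17:30.
Isla → UTC: 06:30–08:00, 08:30–10:00.
Thandi ∩ Rania: 08:30–09:30, 10:00–10:30, 12:30–14:00.
Thandi ∩ Rania ∩ Isla: 08:30–09:30.
Windows ≥ 60 min: 08:30–09:30.
That's 1 window.

1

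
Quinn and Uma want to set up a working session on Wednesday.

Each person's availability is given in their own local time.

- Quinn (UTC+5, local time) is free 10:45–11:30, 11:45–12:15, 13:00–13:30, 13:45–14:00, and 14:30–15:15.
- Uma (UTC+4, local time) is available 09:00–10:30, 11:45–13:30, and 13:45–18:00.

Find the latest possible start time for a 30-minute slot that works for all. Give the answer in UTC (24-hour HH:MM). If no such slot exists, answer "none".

Quinn → UTC: 05:45–06:30, 06:45–07:15, 08:00–08:30, 08:45–09:00, 09:30–10:15.
Uma → UTC: 05:00–06:30, 07:45–09:30, 09:45–14:00.
Quinn ∩ Uma: 05:45–06:30, 08:00–08:30, 08:45–09:00, 09:45–10:15.
Windows ≥ 30 min: 05:45–06:30, 08:00–08:30, 09:45–10:15.
Latest start in the last window 09:45–10:15 is 10:15 − 30 min = 09:45.

09:45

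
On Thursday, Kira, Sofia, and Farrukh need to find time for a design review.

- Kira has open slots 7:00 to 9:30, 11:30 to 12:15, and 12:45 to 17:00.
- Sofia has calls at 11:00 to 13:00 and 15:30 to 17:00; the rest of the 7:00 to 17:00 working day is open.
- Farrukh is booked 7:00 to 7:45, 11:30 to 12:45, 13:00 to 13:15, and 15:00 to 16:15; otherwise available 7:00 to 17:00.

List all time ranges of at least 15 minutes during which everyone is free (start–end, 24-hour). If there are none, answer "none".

07:45–09:30, 13:15–15:00

Sofia free within 07:00–17:00: 07:00–11:00, 13:00–15:30.
Farrukh free within 07:00–17:00: 07:45–11:30, 12:45–13:00, 13:15–15:00, 16:15–17:00.
Kira ∩ Sofia: 07:00–09:30, 13:00–15:30.
Kira ∩ Sofia ∩ Farrukh: 07:45–09:30, 13:15–15:00.
Windows ≥ 15 min: 07:45–09:30, 13:15–15:00.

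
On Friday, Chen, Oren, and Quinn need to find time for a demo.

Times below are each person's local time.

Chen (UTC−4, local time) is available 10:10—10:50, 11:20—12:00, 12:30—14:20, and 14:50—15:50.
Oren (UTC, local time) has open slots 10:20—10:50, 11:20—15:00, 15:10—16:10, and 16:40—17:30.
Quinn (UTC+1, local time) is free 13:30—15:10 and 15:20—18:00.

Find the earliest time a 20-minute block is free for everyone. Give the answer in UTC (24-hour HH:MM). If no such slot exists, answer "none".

14:20

Chen → UTC: 14:10–14:50, 15:20–16:00, 16:30–18:20, 18:50–19:50.
Oren → UTC: 10:20–10:50, 11:20–15:00, 15:10–16:10, 16:40–17:30.
Quinn → UTC: 12:30–14:10, 14:20–17:00.
Chen ∩ Oren: 14:10–14:50, 15:20–16:00, 16:40–17:30.
Chen ∩ Oren ∩ Quinn: 14:20–14:50, 15:20–16:00, 16:40–17:00.
Windows ≥ 20 min: 14:20–14:50, 15:20–16:00, 16:40–17:00.
Earliest such window starts at 14:20.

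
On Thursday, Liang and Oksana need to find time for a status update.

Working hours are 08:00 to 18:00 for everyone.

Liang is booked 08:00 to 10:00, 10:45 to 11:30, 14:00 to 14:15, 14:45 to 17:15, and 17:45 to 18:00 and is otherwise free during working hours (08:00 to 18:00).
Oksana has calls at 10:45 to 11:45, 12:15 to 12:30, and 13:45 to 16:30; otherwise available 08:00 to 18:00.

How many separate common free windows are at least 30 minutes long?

Liang free within 08:00–18:00: 10:00–10:45, 11:30–14:00, 14:15–14:45, 17:15–17:45.
Oksana free within 08:00–18:00: 08:00–10:45, 11:45–12:15, 12:30–13:45, 16:30–18:00.
Liang ∩ Oksana: 10:00–10:45, 11:45–12:15, 12:30–13:45, 17:15–17:45.
Windows ≥ 30 min: 10:00–10:45, 11:45–12:15, 12:30–13:45, 17:15–17:45.
That's 4 windows.

4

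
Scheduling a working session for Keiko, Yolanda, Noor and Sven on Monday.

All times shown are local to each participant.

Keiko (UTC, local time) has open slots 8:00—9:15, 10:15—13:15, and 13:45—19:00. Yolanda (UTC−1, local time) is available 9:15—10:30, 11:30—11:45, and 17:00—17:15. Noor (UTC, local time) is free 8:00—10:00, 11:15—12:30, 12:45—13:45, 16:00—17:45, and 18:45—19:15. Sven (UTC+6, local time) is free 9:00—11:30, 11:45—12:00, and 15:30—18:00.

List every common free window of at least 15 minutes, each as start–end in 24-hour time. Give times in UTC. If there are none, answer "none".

11:15–11:30

Keiko → UTC: 08:00–09:15, 10:15–13:15, 13:45–19:00.
Yolanda → UTC: 10:15–11:30, 12:30–12:45, 18:00–18:15.
Noor → UTC: 08:00–10:00, 11:15–12:30, 12:45–13:45, 16:00–17:45, 18:45–19:15.
Sven → UTC: 03:00–05:30, 05:45–06:00, 09:30–12:00.
Keiko ∩ Yolanda: 10:15–11:30, 12:30–12:45, 18:00–18:15.
Keiko ∩ Yolanda ∩ Noor: 11:15–11:30.
Keiko ∩ Yolanda ∩ Noor ∩ Sven: 11:15–11:30.
Windows ≥ 15 min: 11:15–11:30.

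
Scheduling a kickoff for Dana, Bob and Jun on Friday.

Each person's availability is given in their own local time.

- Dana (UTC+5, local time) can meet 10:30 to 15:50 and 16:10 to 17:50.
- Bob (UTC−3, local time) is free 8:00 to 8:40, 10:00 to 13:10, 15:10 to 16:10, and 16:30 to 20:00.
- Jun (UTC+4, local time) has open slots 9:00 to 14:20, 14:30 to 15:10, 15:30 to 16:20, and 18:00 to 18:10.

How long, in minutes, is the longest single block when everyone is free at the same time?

Dana → UTC: 05:30–10:50, 11:10–12:50.
Bob → UTC: 11:00–11:40, 13:00–16:10, 18:10–19:10, 19:30–23:00.
Jun → UTC: 05:00–10:20, 10:30–11:10, 11:30–12:20, 14:00–14:10.
Dana ∩ Bob: 11:10–11:40.
Dana ∩ Bob ∩ Jun: 11:30–11:40.
Single common window of 10 minutes.

10 minutes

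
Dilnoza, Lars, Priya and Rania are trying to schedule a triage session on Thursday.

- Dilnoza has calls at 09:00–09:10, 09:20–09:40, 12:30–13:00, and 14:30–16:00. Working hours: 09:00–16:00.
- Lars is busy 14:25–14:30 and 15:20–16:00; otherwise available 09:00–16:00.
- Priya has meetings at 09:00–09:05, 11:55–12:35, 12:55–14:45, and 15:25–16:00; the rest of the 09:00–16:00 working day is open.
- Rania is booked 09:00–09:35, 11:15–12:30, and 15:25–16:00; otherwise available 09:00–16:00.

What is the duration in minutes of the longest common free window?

95 minutes

Dilnoza free within 09:00–16:00: 09:10–09:20, 09:40–12:30, 13:00–14:30.
Lars free within 09:00–16:00: 09:00–14:25, 14:30–15:20.
Priya free within 09:00–16:00: 09:05–11:55, 12:35–12:55, 14:45–15:25.
Rania free within 09:00–16:00: 09:35–11:15, 12:30–15:25.
Dilnoza ∩ Lars: 09:10–09:20, 09:40–12:30, 13:00–14:25.
Dilnoza ∩ Lars ∩ Priya: 09:10–09:20, 09:40–11:55.
Dilnoza ∩ Lars ∩ Priya ∩ Rania: 09:40–11:15.
Single common window of 95 minutes.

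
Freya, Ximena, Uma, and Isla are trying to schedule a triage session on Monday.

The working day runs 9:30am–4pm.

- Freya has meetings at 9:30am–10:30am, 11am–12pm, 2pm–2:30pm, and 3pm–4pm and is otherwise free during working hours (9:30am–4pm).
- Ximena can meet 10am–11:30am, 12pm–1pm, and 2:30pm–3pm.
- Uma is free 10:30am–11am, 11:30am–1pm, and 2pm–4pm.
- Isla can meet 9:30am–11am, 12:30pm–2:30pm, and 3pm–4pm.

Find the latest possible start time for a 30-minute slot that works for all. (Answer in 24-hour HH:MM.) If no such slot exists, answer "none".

Freya free within 09:30–16:00: 10:30–11:00, 12:00–14:00, 14:30–15:00.
Freya ∩ Ximena: 10:30–11:00, 12:00–13:00, 14:30–15:00.
Freya ∩ Ximena ∩ Uma: 10:30–11:00, 12:00–13:00, 14:30–15:00.
Freya ∩ Ximena ∩ Uma ∩ Isla: 10:30–11:00, 12:30–13:00.
Windows ≥ 30 min: 10:30–11:00, 12:30–13:00.
Latest start in the last window 12:30–13:00 is 13:00 − 30 min = 12:30.

12:30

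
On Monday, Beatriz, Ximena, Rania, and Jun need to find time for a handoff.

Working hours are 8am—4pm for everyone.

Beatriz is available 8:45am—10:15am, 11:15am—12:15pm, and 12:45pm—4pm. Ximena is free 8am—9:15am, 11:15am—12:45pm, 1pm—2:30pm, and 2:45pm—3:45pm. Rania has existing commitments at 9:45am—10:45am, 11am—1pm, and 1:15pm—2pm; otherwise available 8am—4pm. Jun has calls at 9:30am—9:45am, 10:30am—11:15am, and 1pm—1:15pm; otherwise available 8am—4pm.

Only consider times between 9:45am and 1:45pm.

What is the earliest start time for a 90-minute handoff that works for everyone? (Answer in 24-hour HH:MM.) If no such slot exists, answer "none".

none

Rania free within 08:00–16:00: 08:00–09:45, 10:45–11:00, 13:00–13:15, 14:00–16:00.
Jun free within 08:00–16:00: 08:00–09:30, 09:45–10:30, 11:15–13:00, 13:15–16:00.
Beatriz ∩ Ximena: 08:45–09:15, 11:15–12:15, 13:00–14:30, 14:45–15:45.
Beatriz ∩ Ximena ∩ Rania: 08:45–09:15, 13:00–13:15, 14:00–14:30, 14:45–15:45.
Beatriz ∩ Ximena ∩ Rania ∩ Jun: 08:45–09:15, 14:00–14:30, 14:45–15:45.
Restricted to 09:45–13:45: (none).
Windows ≥ 90 min: (none).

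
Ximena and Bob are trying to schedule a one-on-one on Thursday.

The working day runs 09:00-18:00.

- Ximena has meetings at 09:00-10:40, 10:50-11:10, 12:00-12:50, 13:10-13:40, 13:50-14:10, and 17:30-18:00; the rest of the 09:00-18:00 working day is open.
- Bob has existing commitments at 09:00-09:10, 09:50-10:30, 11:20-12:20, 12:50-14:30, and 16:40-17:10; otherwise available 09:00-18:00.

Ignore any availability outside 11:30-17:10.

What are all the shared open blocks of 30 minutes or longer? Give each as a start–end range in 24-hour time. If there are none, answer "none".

14:30–16:40

Ximena free within 09:00–18:00: 10:40–10:50, 11:10–12:00, 12:50–13:10, 13:40–13:50, 14:10–17:30.
Bob free within 09:00–18:00: 09:10–09:50, 10:30–11:20, 12:20–12:50, 14:30–16:40, 17:10–18:00.
Ximena ∩ Bob: 10:40–10:50, 11:10–11:20, 14:30–16:40, 17:10–17:30.
Restricted to 11:30–17:10: 14:30–16:40.
Windows ≥ 30 min: 14:30–16:40.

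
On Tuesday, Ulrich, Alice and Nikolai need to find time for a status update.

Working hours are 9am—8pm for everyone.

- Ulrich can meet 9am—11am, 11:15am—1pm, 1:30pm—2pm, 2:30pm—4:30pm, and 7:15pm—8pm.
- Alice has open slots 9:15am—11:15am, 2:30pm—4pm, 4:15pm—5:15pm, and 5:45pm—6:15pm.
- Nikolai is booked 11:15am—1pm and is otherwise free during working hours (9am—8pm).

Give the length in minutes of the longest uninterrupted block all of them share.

Nikolai free within 09:00–20:00: 09:00–11:15, 13:00–20:00.
Ulrich ∩ Alice: 09:15–11:00, 14:30–16:00, 16:15–16:30.
Ulrich ∩ Alice ∩ Nikolai: 09:15–11:00, 14:30–16:00, 16:15–16:30.
Common window lengths: 105, 90, 15 min; longest is 105.

105 minutes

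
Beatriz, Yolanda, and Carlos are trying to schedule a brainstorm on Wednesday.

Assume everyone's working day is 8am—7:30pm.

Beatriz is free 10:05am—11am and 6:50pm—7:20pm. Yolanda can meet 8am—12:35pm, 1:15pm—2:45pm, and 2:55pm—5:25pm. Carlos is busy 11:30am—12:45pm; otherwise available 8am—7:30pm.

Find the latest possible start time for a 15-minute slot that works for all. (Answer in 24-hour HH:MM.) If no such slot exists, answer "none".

Carlos free within 08:00–19:30: 08:00–11:30, 12:45–19:30.
Beatriz ∩ Yolanda: 10:05–11:00.
Beatriz ∩ Yolanda ∩ Carlos: 10:05–11:00.
Windows ≥ 15 min: 10:05–11:00.
Latest start in the last window 10:05–11:00 is 11:00 − 15 min = 10:45.

10:45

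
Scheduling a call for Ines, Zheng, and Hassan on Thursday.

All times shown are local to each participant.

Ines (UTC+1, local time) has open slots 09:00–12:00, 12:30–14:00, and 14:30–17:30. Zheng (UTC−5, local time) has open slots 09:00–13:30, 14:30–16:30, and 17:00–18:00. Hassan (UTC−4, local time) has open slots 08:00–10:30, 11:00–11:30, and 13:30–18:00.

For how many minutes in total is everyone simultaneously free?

Ines → UTC: 08:00–11:00, 11:30–13:00, 13:30–16:30.
Zheng → UTC: 14:00–18:30, 19:30–21:30, 22:00–23:00.
Hassan → UTC: 12:00–14:30, 15:00–15:30, 17:30–22:00.
Ines ∩ Zheng: 14:00–16:30.
Ines ∩ Zheng ∩ Hassan: 14:00–14:30, 15:00–15:30.
Total common minutes: 30 + 30 = 60.

60 minutes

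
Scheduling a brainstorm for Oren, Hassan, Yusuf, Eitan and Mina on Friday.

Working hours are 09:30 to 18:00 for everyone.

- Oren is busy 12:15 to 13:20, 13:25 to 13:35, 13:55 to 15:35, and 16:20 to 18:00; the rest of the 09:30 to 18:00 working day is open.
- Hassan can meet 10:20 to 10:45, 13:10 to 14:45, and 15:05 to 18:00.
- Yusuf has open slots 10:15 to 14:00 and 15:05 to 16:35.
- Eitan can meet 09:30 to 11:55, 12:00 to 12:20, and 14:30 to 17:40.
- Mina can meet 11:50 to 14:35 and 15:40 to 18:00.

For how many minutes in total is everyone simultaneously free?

40 minutes

Oren free within 09:30–18:00: 09:30–12:15, 13:20–13:25, 13:35–13:55, 15:35–16:20.
Oren ∩ Hassan: 10:20–10:45, 13:20–13:25, 13:35–13:55, 15:35–16:20.
Oren ∩ Hassan ∩ Yusuf: 10:20–10:45, 13:20–13:25, 13:35–13:55, 15:35–16:20.
Oren ∩ Hassan ∩ Yusuf ∩ Eitan: 10:20–10:45, 15:35–16:20.
Oren ∩ Hassan ∩ Yusuf ∩ Eitan ∩ Mina: 15:40–16:20.
Total common minutes: 40.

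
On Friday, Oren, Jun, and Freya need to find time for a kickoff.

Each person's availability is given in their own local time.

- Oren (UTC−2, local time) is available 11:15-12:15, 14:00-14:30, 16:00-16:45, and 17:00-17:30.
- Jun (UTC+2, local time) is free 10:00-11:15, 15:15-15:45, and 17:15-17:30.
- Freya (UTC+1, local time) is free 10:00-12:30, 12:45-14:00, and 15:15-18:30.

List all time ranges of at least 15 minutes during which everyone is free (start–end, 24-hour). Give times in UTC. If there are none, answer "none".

Oren → UTC: 13:15–14:15, 16:00–16:30, 18:00–18:45, 19:00–19:30.
Jun → UTC: 08:00–09:15, 13:15–13:45, 15:15–15:30.
Freya → UTC: 09:00–11:30, 11:45–13:00, 14:15–17:30.
Oren ∩ Jun: 13:15–13:45.
Oren ∩ Jun ∩ Freya: (none).
Windows ≥ 15 min: (none).

none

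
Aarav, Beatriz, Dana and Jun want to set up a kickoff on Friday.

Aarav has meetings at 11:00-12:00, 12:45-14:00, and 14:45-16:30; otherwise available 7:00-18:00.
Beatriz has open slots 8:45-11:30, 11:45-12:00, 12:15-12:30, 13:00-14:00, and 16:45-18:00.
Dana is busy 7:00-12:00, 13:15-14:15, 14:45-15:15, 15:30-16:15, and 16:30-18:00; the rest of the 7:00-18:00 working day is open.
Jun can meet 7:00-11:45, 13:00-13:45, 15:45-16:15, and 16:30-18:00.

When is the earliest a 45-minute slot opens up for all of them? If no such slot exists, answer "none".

Aarav free within 07:00–18:00: 07:00–11:00, 12:00–12:45, 14:00–14:45, 16:30–18:00.
Dana free within 07:00–18:00: 12:00–13:15, 14:15–14:45, 15:15–15:30, 16:15–16:30.
Aarav ∩ Beatriz: 08:45–11:00, 12:15–12:30, 16:45–18:00.
Aarav ∩ Beatriz ∩ Dana: 12:15–12:30.
Aarav ∩ Beatriz ∩ Dana ∩ Jun: (none).
Windows ≥ 45 min: (none).

none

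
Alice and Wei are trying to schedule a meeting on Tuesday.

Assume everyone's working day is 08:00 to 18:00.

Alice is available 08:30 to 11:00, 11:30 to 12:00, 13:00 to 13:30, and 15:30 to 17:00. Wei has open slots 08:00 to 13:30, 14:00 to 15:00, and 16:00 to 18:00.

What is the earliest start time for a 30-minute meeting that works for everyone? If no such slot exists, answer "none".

Alice ∩ Wei: 08:30–11:00, 11:30–12:00, 13:00–13:30, 16:00–17:00.
Windows ≥ 30 min: 08:30–11:00, 11:30–12:00, 13:00–13:30, 16:00–17:00.
Earliest such window starts at 08:30.

08:30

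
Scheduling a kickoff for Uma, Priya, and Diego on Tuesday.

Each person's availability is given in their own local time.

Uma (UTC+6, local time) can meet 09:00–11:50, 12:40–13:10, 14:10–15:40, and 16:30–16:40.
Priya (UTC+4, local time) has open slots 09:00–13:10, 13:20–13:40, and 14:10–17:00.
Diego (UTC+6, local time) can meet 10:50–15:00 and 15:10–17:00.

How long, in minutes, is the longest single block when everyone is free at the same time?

Uma → UTC: 03:00–05:50, 06:40–07:10, 08:10–09:40, 10:30–10:40.
Priya → UTC: 05:00–09:10, 09:20–09:40, 10:10–13:00.
Diego → UTC: 04:50–09:00, 09:10–11:00.
Uma ∩ Priya: 05:00–05:50, 06:40–07:10, 08:10–09:10, 09:20–09:40, 10:30–10:40.
Uma ∩ Priya ∩ Diego: 05:00–05:50, 06:40–07:10, 08:10–09:00, 09:20–09:40, 10:30–10:40.
Common window lengths: 50, 30, 50, 20, 10 min; longest is 50.

50 minutes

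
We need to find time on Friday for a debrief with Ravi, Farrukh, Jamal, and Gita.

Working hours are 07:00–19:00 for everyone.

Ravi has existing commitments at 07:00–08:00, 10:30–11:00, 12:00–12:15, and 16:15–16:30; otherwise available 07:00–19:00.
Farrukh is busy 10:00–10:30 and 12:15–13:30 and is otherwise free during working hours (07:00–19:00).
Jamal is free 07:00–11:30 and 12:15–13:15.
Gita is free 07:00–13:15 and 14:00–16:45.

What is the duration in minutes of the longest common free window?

Ravi free within 07:00–19:00: 08:00–10:30, 11:00–12:00, 12:15–16:15, 16:30–19:00.
Farrukh free within 07:00–19:00: 07:00–10:00, 10:30–12:15, 13:30–19:00.
Ravi ∩ Farrukh: 08:00–10:00, 11:00–12:00, 13:30–16:15, 16:30–19:00.
Ravi ∩ Farrukh ∩ Jamal: 08:00–10:00, 11:00–11:30.
Ravi ∩ Farrukh ∩ Jamal ∩ Gita: 08:00–10:00, 11:00–11:30.
Common window lengths: 120, 30 min; longest is 120.

120 minutes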